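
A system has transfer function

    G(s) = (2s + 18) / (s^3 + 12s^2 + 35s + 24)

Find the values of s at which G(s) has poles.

s = -8, -1, -3

The poles are the roots of the denominator s^3 + 12s^2 + 35s + 24 = 0.
Trying s = -8: the polynomial evaluates to 0, so (s + 8) is a factor.
Dividing out leaves s^2 + 4s + 3 = 0.
Factoring the quadratic: (s + 1)(s + 3) = 0.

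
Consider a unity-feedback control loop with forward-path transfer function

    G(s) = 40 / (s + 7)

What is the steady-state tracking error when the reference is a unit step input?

G(s) has no poles at the origin.
This is a Type 0 system. Kp = lim_{s→0} G(s) = 40/7.
e_ss = 1/(1 + Kp) = 1/(1 + 40/7) = 7/47 ≈ 0.1489.

e_ss = 0.1489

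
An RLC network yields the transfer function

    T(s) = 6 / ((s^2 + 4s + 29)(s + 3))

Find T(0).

T(0) = 2/29 ≈ 0.06897

At s = 0 each factor (s + a) contributes a and each (s^2 + bs + c) contributes c.
T(0) = 6·1 / ((29) · (3)) = 6/87 = 2/29.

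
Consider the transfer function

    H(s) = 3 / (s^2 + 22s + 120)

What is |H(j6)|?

Substitute s = j6: numerator = 3, denominator = 84 + j132.
|H(j6)| = |3| / |84 + j132| = 3 / 156.46 ≈ 0.01917.

|H(j6)| ≈ 0.01917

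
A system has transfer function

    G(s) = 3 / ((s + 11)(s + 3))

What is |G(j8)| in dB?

|G(j8)|_dB ≈ -31.8 dB

Substitute s = j8: numerator = 3, denominator = -31 + j112.
|G(j8)| = |3| / |-31 + j112| = 3 / 116.21 ≈ 0.02582.
In decibels: 20·log₁₀(0.02582) ≈ -31.8 dB.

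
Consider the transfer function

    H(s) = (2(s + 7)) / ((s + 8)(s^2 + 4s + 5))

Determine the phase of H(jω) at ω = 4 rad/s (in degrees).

At s = j4: numerator = 14 + j8, denominator = -152 + j84.
∠H = ∠num − ∠den = 29.745° − (151.07°) = -121.3°.

∠H(j4) ≈ -121.3°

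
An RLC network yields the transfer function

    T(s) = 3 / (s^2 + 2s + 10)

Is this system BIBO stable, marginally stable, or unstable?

The denominator s^2 + 2s + 10 factors as (s^2 + 2s + 10), giving poles at s = -1 ± 3j.
Since all poles lie strictly in the left half-plane, the system is stable.

stable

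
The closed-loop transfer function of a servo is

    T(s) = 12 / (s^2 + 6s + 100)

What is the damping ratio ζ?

ζ = 0.3

Compare the denominator to the standard form s^2 + 2ζωₙs + ωₙ².
ωₙ² = 100, so ωₙ = 10 rad/s.
2ζωₙ = 6, so ζ = 6/(2·10) = 0.3.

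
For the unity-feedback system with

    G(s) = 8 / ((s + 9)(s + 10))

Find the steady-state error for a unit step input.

e_ss = 0.9184

G(s) has no poles at the origin.
This is a Type 0 system. Kp = lim_{s→0} G(s) = 8/90 = 4/45.
e_ss = 1/(1 + Kp) = 1/(1 + 4/45) = 45/49 ≈ 0.9184.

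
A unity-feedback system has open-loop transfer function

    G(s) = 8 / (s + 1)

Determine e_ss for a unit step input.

G(s) has no poles at the origin.
This is a Type 0 system. Kp = lim_{s→0} G(s) = 8/1.
e_ss = 1/(1 + Kp) = 1/(1 + 8) = 1/9 ≈ 0.1111.

e_ss = 0.1111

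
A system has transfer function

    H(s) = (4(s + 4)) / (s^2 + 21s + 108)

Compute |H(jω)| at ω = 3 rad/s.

|H(j3)| ≈ 0.1704

Substitute s = j3: numerator = 16 + j12, denominator = 99 + j63.
|H(j3)| = |16 + j12| / |99 + j63| = 20 / 117.35 ≈ 0.1704.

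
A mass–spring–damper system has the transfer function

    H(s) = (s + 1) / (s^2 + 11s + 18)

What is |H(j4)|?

|H(j4)| ≈ 0.09361

Substitute s = j4: numerator = 1 + j4, denominator = 2 + j44.
|H(j4)| = |1 + j4| / |2 + j44| = 4.1231 / 44.045 ≈ 0.09361.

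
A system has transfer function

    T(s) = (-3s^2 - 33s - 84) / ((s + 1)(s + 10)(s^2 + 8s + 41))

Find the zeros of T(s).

Set the numerator to zero: -3s^2 - 33s - 84 = 0, i.e. -3·(s^2 + 11s + 28) = 0.
Factoring: (s + 4)(s + 7) = 0.

s = -4, -7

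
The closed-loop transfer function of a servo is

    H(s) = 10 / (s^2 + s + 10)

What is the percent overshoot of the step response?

Comparing s^2 + s + 10 to s^2 + 2ζωₙs + ωₙ²: ωₙ = √10 ≈ 3.162 rad/s and ζ = 1/(2·√10) ≈ 0.1581.
%OS = 100·exp(−πζ/√(1−ζ²)) = 100·exp(−π·0.1581/√(1−0.1581²)) ≈ 60.5%.

%OS ≈ 60.5%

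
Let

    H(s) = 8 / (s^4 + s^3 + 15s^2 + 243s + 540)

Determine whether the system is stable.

unstable

The denominator s^4 + s^3 + 15s^2 + 243s + 540 factors as (s + 3)(s + 4)(s^2 - 6s + 45), giving poles at s = -3, -4, 3 ± 6j.
Since the pole(s) at s = 3 + 6j, 3 - 6j lie in the right half-plane, the system is unstable.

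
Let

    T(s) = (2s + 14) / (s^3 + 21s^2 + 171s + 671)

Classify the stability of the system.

stable

The denominator s^3 + 21s^2 + 171s + 671 factors as (s + 11)(s^2 + 10s + 61), giving poles at s = -11, -5 ± 6j.
Since all poles lie strictly in the left half-plane, the system is stable.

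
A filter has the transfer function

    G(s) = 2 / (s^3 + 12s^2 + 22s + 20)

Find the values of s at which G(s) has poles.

s = -1 ± j, -10

The poles are the roots of the denominator s^3 + 12s^2 + 22s + 20 = 0.
Trying s = -10: the polynomial evaluates to 0, so (s + 10) is a factor.
Dividing out leaves s^2 + 2s + 2 = 0.
The quadratic formula then gives s = -1 ± 1j.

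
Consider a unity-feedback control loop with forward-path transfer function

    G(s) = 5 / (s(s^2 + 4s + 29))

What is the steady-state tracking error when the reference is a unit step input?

e_ss = 0

G(s) has one pole at the origin.
This is a Type 1 system; for a step input the steady-state error is zero.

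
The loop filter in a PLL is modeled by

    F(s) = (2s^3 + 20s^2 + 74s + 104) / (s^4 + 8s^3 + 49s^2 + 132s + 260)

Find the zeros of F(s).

Set the numerator to zero: 2s^3 + 20s^2 + 74s + 104 = 0, i.e. 2·(s^3 + 10s^2 + 37s + 52) = 0.
Factoring: (s + 4)(s^2 + 6s + 13) = 0.

s = -4, -3 ± 2j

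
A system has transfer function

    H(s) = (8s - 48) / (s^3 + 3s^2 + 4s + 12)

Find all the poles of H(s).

s = ±2j, -3

The poles are the roots of the denominator s^3 + 3s^2 + 4s + 12 = 0.
Trying s = -3: the polynomial evaluates to 0, so (s + 3) is a factor.
Dividing out leaves s^2 + 4 = 0.
The quadratic formula then gives s = 0 ± 2j.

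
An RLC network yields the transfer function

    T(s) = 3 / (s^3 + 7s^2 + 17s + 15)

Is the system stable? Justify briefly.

The denominator s^3 + 7s^2 + 17s + 15 factors as (s^2 + 4s + 5)(s + 3), giving poles at s = -2 + j, -2 - j, -3.
Since all poles lie strictly in the left half-plane, the system is stable.

stable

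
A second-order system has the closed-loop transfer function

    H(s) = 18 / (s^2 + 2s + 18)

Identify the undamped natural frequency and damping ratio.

Compare the denominator to the standard form s^2 + 2ζωₙs + ωₙ².
ωₙ² = 18, so ωₙ = √18 ≈ 4.243 rad/s.
2ζωₙ = 2, so ζ = 2/(2·√18) ≈ 0.2357.

ωₙ ≈ 4.243 rad/s, ζ ≈ 0.2357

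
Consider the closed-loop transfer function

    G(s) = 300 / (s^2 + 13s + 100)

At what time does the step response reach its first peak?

Comparing s^2 + 13s + 100 to s^2 + 2ζωₙs + ωₙ²: ωₙ = 10 rad/s and ζ = 13/(2·10) = 0.65.
ζωₙ = 13/2 = 6.5, so ω_d = ωₙ√(1−ζ²) = √(ωₙ² − (ζωₙ)²) = √(100 − 6.5²) = √57.75 ≈ 7.599 rad/s.
t_p = π/ω_d = π/7.599 ≈ 0.4134 s.

t_p ≈ 0.4134 s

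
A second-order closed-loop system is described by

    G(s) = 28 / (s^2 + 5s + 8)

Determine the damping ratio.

Compare the denominator to the standard form s^2 + 2ζωₙs + ωₙ².
ωₙ² = 8, so ωₙ = √8 ≈ 2.828 rad/s.
2ζωₙ = 5, so ζ = 5/(2·√8) ≈ 0.8839.
With ζ = 0.8839 the response is underdamped.

ζ ≈ 0.8839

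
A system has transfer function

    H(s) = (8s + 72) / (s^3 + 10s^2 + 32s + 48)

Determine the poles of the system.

The poles are the roots of the denominator s^3 + 10s^2 + 32s + 48 = 0.
Trying s = -6: the polynomial evaluates to 0, so (s + 6) is a factor.
Dividing out leaves s^2 + 4s + 8 = 0.
The quadratic formula then gives s = -2 ± 2j.

s = -2 + 2j, -2 - 2j, -6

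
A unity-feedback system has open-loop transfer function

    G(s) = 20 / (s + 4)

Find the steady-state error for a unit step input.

e_ss = 0.1667

G(s) has no poles at the origin.
This is a Type 0 system. Kp = lim_{s→0} G(s) = 20/4 = 5.
e_ss = 1/(1 + Kp) = 1/(1 + 5) = 1/6 ≈ 0.1667.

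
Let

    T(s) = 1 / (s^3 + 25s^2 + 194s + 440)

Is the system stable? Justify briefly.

The denominator s^3 + 25s^2 + 194s + 440 factors as (s + 4)(s + 11)(s + 10), giving poles at s = -4, -11, -10.
Since all poles lie strictly in the left half-plane, the system is stable.

stable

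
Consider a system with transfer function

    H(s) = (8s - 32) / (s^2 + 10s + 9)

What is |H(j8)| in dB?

|H(j8)|_dB ≈ -2.65 dB

Substitute s = j8: numerator = -32 + j64, denominator = -55 + j80.
|H(j8)| = |-32 + j64| / |-55 + j80| = 71.554 / 97.082 ≈ 0.7370.
In decibels: 20·log₁₀(0.7370) ≈ -2.65 dB.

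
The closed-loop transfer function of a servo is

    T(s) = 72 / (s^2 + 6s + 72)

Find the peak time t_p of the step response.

t_p ≈ 0.3958 s

Comparing s^2 + 6s + 72 to s^2 + 2ζωₙs + ωₙ²: ωₙ = √72 ≈ 8.485 rad/s and ζ = 6/(2·√72) ≈ 0.3536.
ζωₙ = 6/2 = 3, so ω_d = ωₙ√(1−ζ²) = √(ωₙ² − (ζωₙ)²) = √(72 − 3²) = √63 ≈ 7.937 rad/s.
t_p = π/ω_d = π/7.937 ≈ 0.3958 s.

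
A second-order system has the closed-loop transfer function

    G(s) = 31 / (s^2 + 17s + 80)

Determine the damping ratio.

Compare the denominator to the standard form s^2 + 2ζωₙs + ωₙ².
ωₙ² = 80, so ωₙ = √80 ≈ 8.944 rad/s.
2ζωₙ = 17, so ζ = 17/(2·√80) ≈ 0.9503.

ζ ≈ 0.9503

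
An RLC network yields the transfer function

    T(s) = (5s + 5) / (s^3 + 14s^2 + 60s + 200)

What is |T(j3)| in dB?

Substitute s = j3: numerator = 5 + j15, denominator = 74 + j153.
|T(j3)| = |5 + j15| / |74 + j153| = 15.811 / 169.96 ≈ 0.09303.
In decibels: 20·log₁₀(0.09303) ≈ -20.6 dB.

|T(j3)|_dB ≈ -20.6 dB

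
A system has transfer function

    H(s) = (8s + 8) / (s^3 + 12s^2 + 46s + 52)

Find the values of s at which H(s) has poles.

The poles are the roots of the denominator s^3 + 12s^2 + 46s + 52 = 0.
Trying s = -2: the polynomial evaluates to 0, so (s + 2) is a factor.
Dividing out leaves s^2 + 10s + 26 = 0.
The quadratic formula then gives s = -5 ± 1j.

s = -2, -5 ± j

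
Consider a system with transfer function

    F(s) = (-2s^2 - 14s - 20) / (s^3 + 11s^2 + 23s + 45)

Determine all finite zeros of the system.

s = -5, -2

Set the numerator to zero: -2s^2 - 14s - 20 = 0, i.e. -2·(s^2 + 7s + 10) = 0.
Factoring: (s + 5)(s + 2) = 0.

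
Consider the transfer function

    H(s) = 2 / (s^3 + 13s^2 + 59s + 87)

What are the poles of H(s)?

s = -5 + 2j, -5 - 2j, -3

The poles are the roots of the denominator s^3 + 13s^2 + 59s + 87 = 0.
Trying s = -3: the polynomial evaluates to 0, so (s + 3) is a factor.
Dividing out leaves s^2 + 10s + 29 = 0.
The quadratic formula then gives s = -5 ± 2j.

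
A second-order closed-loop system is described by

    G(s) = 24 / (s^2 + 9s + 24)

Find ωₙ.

ωₙ ≈ 4.899 rad/s

Compare the denominator to the standard form s^2 + 2ζωₙs + ωₙ².
ωₙ² = 24, so ωₙ = √24 ≈ 4.899 rad/s.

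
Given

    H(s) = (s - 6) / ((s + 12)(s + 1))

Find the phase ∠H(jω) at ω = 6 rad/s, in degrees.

∠H(j6) ≈ 27.90°

At s = j6: numerator = -6 + j6, denominator = -24 + j78.
∠H = ∠num − ∠den = 135° − (107.10°) = 27.90°.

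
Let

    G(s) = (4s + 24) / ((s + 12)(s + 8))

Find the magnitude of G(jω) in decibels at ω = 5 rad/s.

Substitute s = j5: numerator = 24 + j20, denominator = 71 + j100.
|G(j5)| = |24 + j20| / |71 + j100| = 31.241 / 122.64 ≈ 0.2547.
In decibels: 20·log₁₀(0.2547) ≈ -11.9 dB.

|G(j5)|_dB ≈ -11.9 dB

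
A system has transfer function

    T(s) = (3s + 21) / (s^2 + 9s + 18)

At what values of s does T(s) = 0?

s = -7

Set the numerator to zero: 3s + 21 = 0, i.e. 3·(s + 7) = 0.
So s = -7.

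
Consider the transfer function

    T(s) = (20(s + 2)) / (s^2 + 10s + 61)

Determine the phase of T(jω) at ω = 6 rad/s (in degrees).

At s = j6: numerator = 40 + j120, denominator = 25 + j60.
∠T = ∠num − ∠den = 71.565° − (67.380°) = 4.185°.

∠T(j6) ≈ 4.185°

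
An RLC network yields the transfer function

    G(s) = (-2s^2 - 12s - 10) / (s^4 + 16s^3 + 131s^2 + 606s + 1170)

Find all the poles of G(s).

The poles are the roots of the denominator s^4 + 16s^3 + 131s^2 + 606s + 1170 = 0.
No real roots exist; factor into two real quadratics: (s^2 + 6s + 45)(s^2 + 10s + 26) = 0.
Each quadratic gives a conjugate pair via the quadratic formula.

s = -3 ± 6j, -5 ± j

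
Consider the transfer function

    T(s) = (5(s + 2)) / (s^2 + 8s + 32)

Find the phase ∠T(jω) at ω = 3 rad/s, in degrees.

∠T(j3) ≈ 10.09°

At s = j3: numerator = 10 + j15, denominator = 23 + j24.
∠T = ∠num − ∠den = 56.310° − (46.219°) = 10.09°.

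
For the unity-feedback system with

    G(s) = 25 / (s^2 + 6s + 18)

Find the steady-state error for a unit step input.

e_ss = 0.4186

G(s) has no poles at the origin.
This is a Type 0 system. Kp = lim_{s→0} G(s) = 25/18.
e_ss = 1/(1 + Kp) = 1/(1 + 25/18) = 18/43 ≈ 0.4186.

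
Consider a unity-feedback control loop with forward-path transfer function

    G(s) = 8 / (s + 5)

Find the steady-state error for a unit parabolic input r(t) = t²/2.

e_ss = ∞

G(s) has no poles at the origin.
This is a Type 0 system; Ka = lim_{s→0} s^2·G(s) = 0, so the steady-state error for a parabola input is infinite.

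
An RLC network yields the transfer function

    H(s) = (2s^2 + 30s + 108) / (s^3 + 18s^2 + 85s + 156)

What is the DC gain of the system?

Set s = 0: H(0) = (108) / (156) = 9/13.

H(0) = 9/13 ≈ 0.6923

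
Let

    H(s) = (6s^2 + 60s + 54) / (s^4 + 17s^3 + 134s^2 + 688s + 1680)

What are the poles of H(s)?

The poles are the roots of the denominator s^4 + 17s^3 + 134s^2 + 688s + 1680 = 0.
Trying s = -6: the polynomial evaluates to 0, so (s + 6) is a factor.
Dividing out leaves s^3 + 11s^2 + 68s + 280 = 0.
This factors further as (s^2 + 4s + 40)(s + 7) = 0.

s = -2 + 6j, -2 - 6j, -6, -7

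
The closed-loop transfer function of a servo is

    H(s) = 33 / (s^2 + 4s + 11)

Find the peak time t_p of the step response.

t_p ≈ 1.187 s

Comparing s^2 + 4s + 11 to s^2 + 2ζωₙs + ωₙ²: ωₙ = √11 ≈ 3.317 rad/s and ζ = 4/(2·√11) ≈ 0.6030.
ζωₙ = 4/2 = 2, so ω_d = ωₙ√(1−ζ²) = √(ωₙ² − (ζωₙ)²) = √(11 − 2²) = √7 ≈ 2.646 rad/s.
t_p = π/ω_d = π/2.646 ≈ 1.187 s.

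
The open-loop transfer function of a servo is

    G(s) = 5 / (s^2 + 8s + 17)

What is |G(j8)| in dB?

Substitute s = j8: numerator = 5, denominator = -47 + j64.
|G(j8)| = |5| / |-47 + j64| = 5 / 79.404 ≈ 0.06297.
In decibels: 20·log₁₀(0.06297) ≈ -24.0 dB.

|G(j8)|_dB ≈ -24.0 dB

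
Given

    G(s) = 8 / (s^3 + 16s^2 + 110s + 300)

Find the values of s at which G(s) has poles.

The poles are the roots of the denominator s^3 + 16s^2 + 110s + 300 = 0.
Trying s = -6: the polynomial evaluates to 0, so (s + 6) is a factor.
Dividing out leaves s^2 + 10s + 50 = 0.
The quadratic formula then gives s = -5 ± 5j.

s = -5 ± 5j, -6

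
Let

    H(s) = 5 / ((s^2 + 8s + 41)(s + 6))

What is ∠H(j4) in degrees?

At s = j4: numerator = 5, denominator = 22 + j292.
∠H = ∠num − ∠den = 0° − (85.691°) = -85.69°.

∠H(j4) ≈ -85.69°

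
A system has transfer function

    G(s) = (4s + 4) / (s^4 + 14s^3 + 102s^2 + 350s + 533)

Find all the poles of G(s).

s = -3 + 2j, -3 - 2j, -4 + 5j, -4 - 5j

The poles are the roots of the denominator s^4 + 14s^3 + 102s^2 + 350s + 533 = 0.
No real roots exist; factor into two real quadratics: (s^2 + 6s + 13)(s^2 + 8s + 41) = 0.
Each quadratic gives a conjugate pair via the quadratic formula.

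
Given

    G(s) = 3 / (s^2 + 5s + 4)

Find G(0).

Set s = 0: G(0) = (3) / (4) = 3/4.

G(0) = 3/4 ≈ 0.7500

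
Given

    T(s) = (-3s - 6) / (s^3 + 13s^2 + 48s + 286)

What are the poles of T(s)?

The poles are the roots of the denominator s^3 + 13s^2 + 48s + 286 = 0.
Trying s = -11: the polynomial evaluates to 0, so (s + 11) is a factor.
Dividing out leaves s^2 + 2s + 26 = 0.
The quadratic formula then gives s = -1 ± 5j.

s = -1 ± 5j, -11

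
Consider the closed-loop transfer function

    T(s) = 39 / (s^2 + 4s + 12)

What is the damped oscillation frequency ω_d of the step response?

ω_d ≈ 2.828 rad/s

Comparing s^2 + 4s + 12 to s^2 + 2ζωₙs + ωₙ²: ωₙ = √12 ≈ 3.464 rad/s and ζ = 4/(2·√12) ≈ 0.5774.
ζωₙ = 4/2 = 2, so ω_d = ωₙ√(1−ζ²) = √(ωₙ² − (ζωₙ)²) = √(12 − 2²) = √8 ≈ 2.828 rad/s.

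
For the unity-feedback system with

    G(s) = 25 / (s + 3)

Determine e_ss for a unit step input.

e_ss = 0.1071

G(s) has no poles at the origin.
This is a Type 0 system. Kp = lim_{s→0} G(s) = 25/3.
e_ss = 1/(1 + Kp) = 1/(1 + 25/3) = 3/28 ≈ 0.1071.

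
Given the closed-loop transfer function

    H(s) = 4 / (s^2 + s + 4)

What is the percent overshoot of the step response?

Comparing s^2 + s + 4 to s^2 + 2ζωₙs + ωₙ²: ωₙ = 2 rad/s and ζ = 1/(2·2) = 0.25.
%OS = 100·exp(−πζ/√(1−ζ²)) = 100·exp(−π·0.25/√(1−0.25²)) ≈ 44.4%.

%OS ≈ 44.4%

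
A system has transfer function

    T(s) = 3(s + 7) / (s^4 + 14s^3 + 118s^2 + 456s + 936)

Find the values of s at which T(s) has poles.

The poles are the roots of the denominator s^4 + 14s^3 + 118s^2 + 456s + 936 = 0.
No real roots exist; factor into two real quadratics: (s^2 + 6s + 18)(s^2 + 8s + 52) = 0.
Each quadratic gives a conjugate pair via the quadratic formula.

s = -3 + 3j, -3 - 3j, -4 + 6j, -4 - 6j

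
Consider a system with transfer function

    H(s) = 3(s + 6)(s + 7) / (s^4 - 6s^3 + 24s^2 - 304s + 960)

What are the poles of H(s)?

The poles are the roots of the denominator s^4 - 6s^3 + 24s^2 - 304s + 960 = 0.
Trying s = 4: the polynomial evaluates to 0, so (s - 4) is a factor.
Dividing out leaves s^3 - 2s^2 + 16s - 240 = 0.
This factors further as (s^2 + 4s + 40)(s - 6) = 0.

s = 4, -2 ± 6j, 6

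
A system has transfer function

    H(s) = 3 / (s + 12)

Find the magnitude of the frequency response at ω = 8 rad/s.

Substitute s = j8: numerator = 3, denominator = 12 + j8.
|H(j8)| = |3| / |12 + j8| = 3 / 14.422 ≈ 0.2080.

|H(j8)| ≈ 0.2080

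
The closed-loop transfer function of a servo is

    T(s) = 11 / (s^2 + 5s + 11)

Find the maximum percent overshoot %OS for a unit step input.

Comparing s^2 + 5s + 11 to s^2 + 2ζωₙs + ωₙ²: ωₙ = √11 ≈ 3.317 rad/s and ζ = 5/(2·√11) ≈ 0.7538.
%OS = 100·exp(−πζ/√(1−ζ²)) = 100·exp(−π·0.7538/√(1−0.7538²)) ≈ 2.72%.

%OS ≈ 2.72%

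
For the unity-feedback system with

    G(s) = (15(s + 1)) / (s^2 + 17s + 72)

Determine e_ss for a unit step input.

G(s) has no poles at the origin.
This is a Type 0 system. Kp = lim_{s→0} G(s) = 15/72 = 5/24.
e_ss = 1/(1 + Kp) = 1/(1 + 5/24) = 24/29 ≈ 0.8276.

e_ss = 0.8276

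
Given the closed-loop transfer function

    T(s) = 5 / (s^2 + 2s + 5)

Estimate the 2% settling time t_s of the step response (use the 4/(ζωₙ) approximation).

Comparing s^2 + 2s + 5 to s^2 + 2ζωₙs + ωₙ²: ωₙ = √5 ≈ 2.236 rad/s and ζ = 2/(2·√5) ≈ 0.4472.
ζωₙ = 2/2 = 1, so t_s ≈ 4/(ζωₙ) = 4/1 = 4 s.

t_s ≈ 4 s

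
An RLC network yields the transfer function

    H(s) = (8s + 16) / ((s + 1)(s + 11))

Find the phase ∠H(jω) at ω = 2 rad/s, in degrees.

∠H(j2) ≈ -28.74°

At s = j2: numerator = 16 + j16, denominator = 7 + j24.
∠H = ∠num − ∠den = 45° − (73.740°) = -28.74°.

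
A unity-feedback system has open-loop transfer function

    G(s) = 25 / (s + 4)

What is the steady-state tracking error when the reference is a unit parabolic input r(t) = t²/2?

e_ss = ∞

G(s) has no poles at the origin.
This is a Type 0 system; Ka = lim_{s→0} s^2·G(s) = 0, so the steady-state error for a parabola input is infinite.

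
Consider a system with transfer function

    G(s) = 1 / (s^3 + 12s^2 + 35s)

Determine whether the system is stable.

marginally stable

The denominator s^3 + 12s^2 + 35s factors as s(s + 7)(s + 5), giving poles at s = 0, -7, -5.
Since the simple pole(s) at s = 0 lie on the jω-axis with none in the right half-plane, the system is marginally stable.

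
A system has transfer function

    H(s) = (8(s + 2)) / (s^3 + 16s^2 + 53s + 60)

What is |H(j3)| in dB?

|H(j3)|_dB ≈ -14.7 dB

Substitute s = j3: numerator = 16 + j24, denominator = -84 + j132.
|H(j3)| = |16 + j24| / |-84 + j132| = 28.844 / 156.46 ≈ 0.1844.
In decibels: 20·log₁₀(0.1844) ≈ -14.7 dB.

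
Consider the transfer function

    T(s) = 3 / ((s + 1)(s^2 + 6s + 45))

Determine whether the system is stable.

stable

The poles can be read from the denominator factors: s = -1, -3 ± 6j.
Since all poles lie strictly in the left half-plane, the system is stable.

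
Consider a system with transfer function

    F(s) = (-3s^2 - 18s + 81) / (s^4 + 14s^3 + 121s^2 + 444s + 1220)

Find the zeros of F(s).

s = -9, 3

Set the numerator to zero: -3s^2 - 18s + 81 = 0, i.e. -3·(s^2 + 6s - 27) = 0.
Factoring: (s + 9)(s - 3) = 0.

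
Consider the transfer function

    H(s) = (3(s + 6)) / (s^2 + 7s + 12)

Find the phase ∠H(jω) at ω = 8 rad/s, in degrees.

At s = j8: numerator = 18 + j24, denominator = -52 + j56.
∠H = ∠num − ∠den = 53.130° − (132.88°) = -79.75°.

∠H(j8) ≈ -79.75°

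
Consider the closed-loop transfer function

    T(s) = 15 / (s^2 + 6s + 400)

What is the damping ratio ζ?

Compare the denominator to the standard form s^2 + 2ζωₙs + ωₙ².
ωₙ² = 400, so ωₙ = 20 rad/s.
2ζωₙ = 6, so ζ = 6/(2·20) = 0.15.
With ζ = 0.15 the response is underdamped.

ζ = 0.15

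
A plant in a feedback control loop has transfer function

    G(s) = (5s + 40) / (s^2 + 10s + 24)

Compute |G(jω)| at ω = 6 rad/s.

|G(j6)| ≈ 0.8172

Substitute s = j6: numerator = 40 + j30, denominator = -12 + j60.
|G(j6)| = |40 + j30| / |-12 + j60| = 50 / 61.188 ≈ 0.8172.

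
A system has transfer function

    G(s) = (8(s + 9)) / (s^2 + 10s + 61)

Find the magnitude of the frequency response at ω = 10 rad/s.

|G(j10)| ≈ 1.003

Substitute s = j10: numerator = 72 + j80, denominator = -39 + j100.
|G(j10)| = |72 + j80| / |-39 + j100| = 107.63 / 107.34 ≈ 1.003.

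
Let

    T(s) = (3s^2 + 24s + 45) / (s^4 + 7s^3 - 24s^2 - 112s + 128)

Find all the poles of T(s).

s = -4, 1, 4, -8

The poles are the roots of the denominator s^4 + 7s^3 - 24s^2 - 112s + 128 = 0.
Trying s = -4: the polynomial evaluates to 0, so (s + 4) is a factor.
Dividing out leaves s^3 + 3s^2 - 36s + 32 = 0.
This factors further as (s - 1)(s - 4)(s + 8) = 0.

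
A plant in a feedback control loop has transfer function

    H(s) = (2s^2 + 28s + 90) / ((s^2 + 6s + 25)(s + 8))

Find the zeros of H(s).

s = -9, -5

Set the numerator to zero: 2s^2 + 28s + 90 = 0, i.e. 2·(s^2 + 14s + 45) = 0.
Factoring: (s + 9)(s + 5) = 0.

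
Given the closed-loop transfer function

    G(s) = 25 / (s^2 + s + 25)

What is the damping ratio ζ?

ζ = 0.1

Compare the denominator to the standard form s^2 + 2ζωₙs + ωₙ².
ωₙ² = 25, so ωₙ = 5 rad/s.
2ζωₙ = 1, so ζ = 1/(2·5) = 0.1.
With ζ = 0.1 the response is underdamped.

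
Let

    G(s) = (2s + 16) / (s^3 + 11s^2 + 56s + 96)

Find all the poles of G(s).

s = -4 ± 4j, -3

The poles are the roots of the denominator s^3 + 11s^2 + 56s + 96 = 0.
Trying s = -3: the polynomial evaluates to 0, so (s + 3) is a factor.
Dividing out leaves s^2 + 8s + 32 = 0.
The quadratic formula then gives s = -4 ± 4j.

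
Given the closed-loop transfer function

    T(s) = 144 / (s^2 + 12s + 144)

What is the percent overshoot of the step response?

Comparing s^2 + 12s + 144 to s^2 + 2ζωₙs + ωₙ²: ωₙ = 12 rad/s and ζ = 12/(2·12) = 0.5.
%OS = 100·exp(−πζ/√(1−ζ²)) = 100·exp(−π·0.5/√(1−0.5²)) ≈ 16.3%.

%OS ≈ 16.3%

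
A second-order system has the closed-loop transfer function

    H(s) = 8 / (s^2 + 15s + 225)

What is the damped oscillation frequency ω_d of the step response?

Comparing s^2 + 15s + 225 to s^2 + 2ζωₙs + ωₙ²: ωₙ = 15 rad/s and ζ = 15/(2·15) = 0.5.
ζωₙ = 15/2 = 7.5, so ω_d = ωₙ√(1−ζ²) = √(ωₙ² − (ζωₙ)²) = √(225 − 7.5²) = √168.75 ≈ 12.99 rad/s.

ω_d ≈ 12.99 rad/s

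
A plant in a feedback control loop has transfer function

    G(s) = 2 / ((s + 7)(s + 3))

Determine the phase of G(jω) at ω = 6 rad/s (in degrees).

At s = j6: numerator = 2, denominator = -15 + j60.
∠G = ∠num − ∠den = 0° − (104.04°) = -104.0°.

∠G(j6) ≈ -104.0°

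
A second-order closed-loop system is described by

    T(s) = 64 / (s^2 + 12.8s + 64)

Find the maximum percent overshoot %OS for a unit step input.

%OS ≈ 1.52%

Comparing s^2 + 12.8s + 64 to s^2 + 2ζωₙs + ωₙ²: ωₙ = 8 rad/s and ζ = 12.8/(2·8) = 0.8.
%OS = 100·exp(−πζ/√(1−ζ²)) = 100·exp(−π·0.8/√(1−0.8²)) ≈ 1.52%.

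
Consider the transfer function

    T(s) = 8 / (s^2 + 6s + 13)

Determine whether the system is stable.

stable

The denominator s^2 + 6s + 13 factors as (s^2 + 6s + 13), giving poles at s = -3 ± 2j.
Since all poles lie strictly in the left half-plane, the system is stable.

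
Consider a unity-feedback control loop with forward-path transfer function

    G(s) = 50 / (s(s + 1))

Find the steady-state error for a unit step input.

e_ss = 0

G(s) has one pole at the origin.
This is a Type 1 system; for a step input the steady-state error is zero.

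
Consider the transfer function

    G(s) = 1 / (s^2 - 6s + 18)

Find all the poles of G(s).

The poles are the roots of the denominator s^2 - 6s + 18 = 0.
Using the quadratic formula: s = (6 ± √(-36))/2 = 3 ± 3j.

s = 3 ± 3j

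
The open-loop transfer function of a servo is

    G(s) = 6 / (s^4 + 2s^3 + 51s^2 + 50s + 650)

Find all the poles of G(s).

s = ±5j, -1 ± 5j

The poles are the roots of the denominator s^4 + 2s^3 + 51s^2 + 50s + 650 = 0.
No real roots exist; factor into two real quadratics: (s^2 + 25)(s^2 + 2s + 26) = 0.
Each quadratic gives a conjugate pair via the quadratic formula.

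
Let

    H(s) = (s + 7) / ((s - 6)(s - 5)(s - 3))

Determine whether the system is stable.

unstable

The poles can be read from the denominator factors: s = 6, 5, 3.
Since the pole(s) at s = 6, 5, 3 lie in the right half-plane, the system is unstable.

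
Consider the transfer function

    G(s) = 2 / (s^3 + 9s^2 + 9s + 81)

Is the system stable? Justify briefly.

The denominator s^3 + 9s^2 + 9s + 81 factors as (s^2 + 9)(s + 9), giving poles at s = ±3j, -9.
Since the simple pole(s) at s = ±3j lie on the jω-axis with none in the right half-plane, the system is marginally stable.

marginally stable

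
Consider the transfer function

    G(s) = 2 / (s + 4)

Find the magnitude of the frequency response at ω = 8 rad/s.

|G(j8)| ≈ 0.2236

Substitute s = j8: numerator = 2, denominator = 4 + j8.
|G(j8)| = |2| / |4 + j8| = 2 / 8.9443 ≈ 0.2236.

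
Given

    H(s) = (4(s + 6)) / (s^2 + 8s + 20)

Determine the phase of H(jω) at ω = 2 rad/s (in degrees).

At s = j2: numerator = 24 + j8, denominator = 16 + j16.
∠H = ∠num − ∠den = 18.435° − (45°) = -26.57°.

∠H(j2) ≈ -26.57°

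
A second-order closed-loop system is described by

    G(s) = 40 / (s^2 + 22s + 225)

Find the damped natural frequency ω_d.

ω_d ≈ 10.20 rad/s

Comparing s^2 + 22s + 225 to s^2 + 2ζωₙs + ωₙ²: ωₙ = 15 rad/s and ζ = 22/(2·15) ≈ 0.7333.
ζωₙ = 22/2 = 11, so ω_d = ωₙ√(1−ζ²) = √(ωₙ² − (ζωₙ)²) = √(225 − 11²) = √104 ≈ 10.20 rad/s.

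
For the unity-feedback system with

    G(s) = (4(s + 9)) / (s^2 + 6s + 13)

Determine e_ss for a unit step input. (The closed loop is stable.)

e_ss = 0.2653

G(s) has no poles at the origin.
This is a Type 0 system. Kp = lim_{s→0} G(s) = 36/13.
e_ss = 1/(1 + Kp) = 1/(1 + 36/13) = 13/49 ≈ 0.2653.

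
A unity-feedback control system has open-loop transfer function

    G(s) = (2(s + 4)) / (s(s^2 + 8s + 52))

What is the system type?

Type 1

The denominator has 1 factor of s at the origin (free integrator), so this is a Type 1 system.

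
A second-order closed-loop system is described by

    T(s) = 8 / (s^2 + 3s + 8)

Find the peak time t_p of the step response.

Comparing s^2 + 3s + 8 to s^2 + 2ζωₙs + ωₙ²: ωₙ = √8 ≈ 2.828 rad/s and ζ = 3/(2·√8) ≈ 0.5303.
ζωₙ = 3/2 = 1.5, so ω_d = ωₙ√(1−ζ²) = √(ωₙ² − (ζωₙ)²) = √(8 − 1.5²) = √5.75 ≈ 2.398 rad/s.
t_p = π/ω_d = π/2.398 ≈ 1.310 s.

t_p ≈ 1.310 s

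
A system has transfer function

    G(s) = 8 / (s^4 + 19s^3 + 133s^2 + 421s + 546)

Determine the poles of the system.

s = -3 + 2j, -3 - 2j, -7, -6

The poles are the roots of the denominator s^4 + 19s^3 + 133s^2 + 421s + 546 = 0.
Trying s = -7: the polynomial evaluates to 0, so (s + 7) is a factor.
Dividing out leaves s^3 + 12s^2 + 49s + 78 = 0.
This factors further as (s^2 + 6s + 13)(s + 6) = 0.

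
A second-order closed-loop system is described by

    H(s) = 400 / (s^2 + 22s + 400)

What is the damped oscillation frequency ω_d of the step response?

Comparing s^2 + 22s + 400 to s^2 + 2ζωₙs + ωₙ²: ωₙ = 20 rad/s and ζ = 22/(2·20) = 0.55.
ζωₙ = 22/2 = 11, so ω_d = ωₙ√(1−ζ²) = √(ωₙ² − (ζωₙ)²) = √(400 − 11²) = √279 ≈ 16.70 rad/s.

ω_d ≈ 16.70 rad/s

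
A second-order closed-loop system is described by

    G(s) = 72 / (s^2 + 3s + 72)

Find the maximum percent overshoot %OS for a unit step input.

Comparing s^2 + 3s + 72 to s^2 + 2ζωₙs + ωₙ²: ωₙ = √72 ≈ 8.485 rad/s and ζ = 3/(2·√72) ≈ 0.1768.
%OS = 100·exp(−πζ/√(1−ζ²)) = 100·exp(−π·0.1768/√(1−0.1768²)) ≈ 56.9%.

%OS ≈ 56.9%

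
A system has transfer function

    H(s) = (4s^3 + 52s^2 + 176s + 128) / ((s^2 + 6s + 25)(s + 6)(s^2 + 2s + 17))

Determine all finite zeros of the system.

s = -4, -1, -8

Set the numerator to zero: 4s^3 + 52s^2 + 176s + 128 = 0, i.e. 4·(s^3 + 13s^2 + 44s + 32) = 0.
Factoring: (s + 4)(s + 1)(s + 8) = 0.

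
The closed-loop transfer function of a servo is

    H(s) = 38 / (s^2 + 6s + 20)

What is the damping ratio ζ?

Compare the denominator to the standard form s^2 + 2ζωₙs + ωₙ².
ωₙ² = 20, so ωₙ = √20 ≈ 4.472 rad/s.
2ζωₙ = 6, so ζ = 6/(2·√20) ≈ 0.6708.
With ζ = 0.6708 the response is underdamped.

ζ ≈ 0.6708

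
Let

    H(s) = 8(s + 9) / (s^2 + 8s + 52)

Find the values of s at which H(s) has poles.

s = -4 + 6j, -4 - 6j

The poles are the roots of the denominator s^2 + 8s + 52 = 0.
Using the quadratic formula: s = (-8 ± √(-144))/2 = -4 ± 6j.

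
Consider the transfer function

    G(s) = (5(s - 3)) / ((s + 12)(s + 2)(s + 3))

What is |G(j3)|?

Substitute s = j3: numerator = -15 + j15, denominator = -81 + j171.
|G(j3)| = |-15 + j15| / |-81 + j171| = 21.213 / 189.21 ≈ 0.1121.

|G(j3)| ≈ 0.1121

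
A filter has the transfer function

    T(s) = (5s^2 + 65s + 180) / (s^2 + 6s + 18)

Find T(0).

T(0) = 10

Set s = 0: T(0) = (180) / (18) = 10.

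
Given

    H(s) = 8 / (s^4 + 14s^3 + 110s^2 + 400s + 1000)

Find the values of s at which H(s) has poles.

s = -2 + 4j, -2 - 4j, -5 + 5j, -5 - 5j

The poles are the roots of the denominator s^4 + 14s^3 + 110s^2 + 400s + 1000 = 0.
No real roots exist; factor into two real quadratics: (s^2 + 4s + 20)(s^2 + 10s + 50) = 0.
Each quadratic gives a conjugate pair via the quadratic formula.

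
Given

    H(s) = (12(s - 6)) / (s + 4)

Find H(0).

H(0) = -18

At s = 0 each factor (s + a) contributes a and each (s^2 + bs + c) contributes c.
H(0) = 12·(-6) / ((4)) = -72/4 = -18.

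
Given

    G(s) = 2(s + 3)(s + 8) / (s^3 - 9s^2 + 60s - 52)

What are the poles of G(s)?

The poles are the roots of the denominator s^3 - 9s^2 + 60s - 52 = 0.
Trying s = 1: the polynomial evaluates to 0, so (s - 1) is a factor.
Dividing out leaves s^2 - 8s + 52 = 0.
The quadratic formula then gives s = 4 ± 6j.

s = 4 + 6j, 4 - 6j, 1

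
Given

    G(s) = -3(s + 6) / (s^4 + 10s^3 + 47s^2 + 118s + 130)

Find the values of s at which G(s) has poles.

The poles are the roots of the denominator s^4 + 10s^3 + 47s^2 + 118s + 130 = 0.
No real roots exist; factor into two real quadratics: (s^2 + 4s + 13)(s^2 + 6s + 10) = 0.
Each quadratic gives a conjugate pair via the quadratic formula.

s = -2 ± 3j, -3 ± j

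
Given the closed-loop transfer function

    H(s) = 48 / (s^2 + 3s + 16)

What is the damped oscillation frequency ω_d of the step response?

Comparing s^2 + 3s + 16 to s^2 + 2ζωₙs + ωₙ²: ωₙ = 4 rad/s and ζ = 3/(2·4) = 0.375.
ζωₙ = 3/2 = 1.5, so ω_d = ωₙ√(1−ζ²) = √(ωₙ² − (ζωₙ)²) = √(16 − 1.5²) = √13.75 ≈ 3.708 rad/s.

ω_d ≈ 3.708 rad/s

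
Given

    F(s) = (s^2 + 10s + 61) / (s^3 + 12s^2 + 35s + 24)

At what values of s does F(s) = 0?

Set the numerator to zero: s^2 + 10s + 61 = 0.
Factoring: (s^2 + 10s + 61) = 0.

s = -5 ± 6j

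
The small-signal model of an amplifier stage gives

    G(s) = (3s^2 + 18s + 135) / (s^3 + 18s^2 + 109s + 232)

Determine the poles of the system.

s = -5 ± 2j, -8

The poles are the roots of the denominator s^3 + 18s^2 + 109s + 232 = 0.
Trying s = -8: the polynomial evaluates to 0, so (s + 8) is a factor.
Dividing out leaves s^2 + 10s + 29 = 0.
The quadratic formula then gives s = -5 ± 2j.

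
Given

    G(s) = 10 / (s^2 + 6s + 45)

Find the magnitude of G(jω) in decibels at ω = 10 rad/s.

Substitute s = j10: numerator = 10, denominator = -55 + j60.
|G(j10)| = |10| / |-55 + j60| = 10 / 81.394 ≈ 0.1229.
In decibels: 20·log₁₀(0.1229) ≈ -18.2 dB.

|G(j10)|_dB ≈ -18.2 dB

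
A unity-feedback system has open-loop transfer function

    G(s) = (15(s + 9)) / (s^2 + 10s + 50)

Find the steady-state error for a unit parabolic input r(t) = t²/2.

e_ss = ∞

G(s) has no poles at the origin.
This is a Type 0 system; Ka = lim_{s→0} s^2·G(s) = 0, so the steady-state error for a parabola input is infinite.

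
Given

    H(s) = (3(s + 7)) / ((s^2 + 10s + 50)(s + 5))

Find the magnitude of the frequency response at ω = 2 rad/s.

|H(j2)| ≈ 0.08085

Substitute s = j2: numerator = 21 + j6, denominator = 190 + j192.
|H(j2)| = |21 + j6| / |190 + j192| = 21.840 / 270.12 ≈ 0.08085.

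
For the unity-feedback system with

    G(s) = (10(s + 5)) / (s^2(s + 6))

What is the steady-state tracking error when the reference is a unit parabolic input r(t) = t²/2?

e_ss = 0.1200

G(s) has 2 poles at the origin.
This is a Type 2 system. Ka = lim_{s→0} s^2·G(s) = 50/6 = 25/3.
e_ss = 1/Ka = 1/(25/3) = 3/25 ≈ 0.1200.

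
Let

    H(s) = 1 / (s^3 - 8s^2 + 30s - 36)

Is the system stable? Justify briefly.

The denominator s^3 - 8s^2 + 30s - 36 factors as (s^2 - 6s + 18)(s - 2), giving poles at s = 3 ± 3j, 2.
Since the pole(s) at s = 3 + 3j, 3 - 3j, 2 lie in the right half-plane, the system is unstable.

unstable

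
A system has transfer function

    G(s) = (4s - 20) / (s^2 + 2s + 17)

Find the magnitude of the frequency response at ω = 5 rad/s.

Substitute s = j5: numerator = -20 + j20, denominator = -8 + j10.
|G(j5)| = |-20 + j20| / |-8 + j10| = 28.284 / 12.806 ≈ 2.209.

|G(j5)| ≈ 2.209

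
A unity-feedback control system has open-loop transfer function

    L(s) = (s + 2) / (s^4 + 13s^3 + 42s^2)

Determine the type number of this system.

Type 2

Factor s from the denominator: s^4 + 13s^3 + 42s^2 = s^2·(s^2 + 13s + 42).
There are 2 poles at the origin, so the system is Type 2.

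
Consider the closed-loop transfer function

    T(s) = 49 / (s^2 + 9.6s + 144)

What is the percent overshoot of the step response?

%OS ≈ 25.4%

Comparing s^2 + 9.6s + 144 to s^2 + 2ζωₙs + ωₙ²: ωₙ = 12 rad/s and ζ = 9.6/(2·12) = 0.4.
%OS = 100·exp(−πζ/√(1−ζ²)) = 100·exp(−π·0.4/√(1−0.4²)) ≈ 25.4%.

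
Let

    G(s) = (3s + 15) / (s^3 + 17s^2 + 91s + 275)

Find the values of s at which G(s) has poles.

s = -11, -3 + 4j, -3 - 4j

The poles are the roots of the denominator s^3 + 17s^2 + 91s + 275 = 0.
Trying s = -11: the polynomial evaluates to 0, so (s + 11) is a factor.
Dividing out leaves s^2 + 6s + 25 = 0.
The quadratic formula then gives s = -3 ± 4j.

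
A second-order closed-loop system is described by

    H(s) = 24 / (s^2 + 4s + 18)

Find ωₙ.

ωₙ ≈ 4.243 rad/s

Compare the denominator to the standard form s^2 + 2ζωₙs + ωₙ².
ωₙ² = 18, so ωₙ = √18 ≈ 4.243 rad/s.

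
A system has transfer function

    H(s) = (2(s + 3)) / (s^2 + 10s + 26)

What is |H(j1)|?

Substitute s = j1: numerator = 6 + j2, denominator = 25 + j10.
|H(j1)| = |6 + j2| / |25 + j10| = 6.3246 / 26.926 ≈ 0.2349.

|H(j1)| ≈ 0.2349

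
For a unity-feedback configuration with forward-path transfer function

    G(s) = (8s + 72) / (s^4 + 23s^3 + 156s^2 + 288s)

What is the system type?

Type 1

Factor s from the denominator: s^4 + 23s^3 + 156s^2 + 288s = s·(s^3 + 23s^2 + 156s + 288).
There is 1 pole at the origin, so the system is Type 1.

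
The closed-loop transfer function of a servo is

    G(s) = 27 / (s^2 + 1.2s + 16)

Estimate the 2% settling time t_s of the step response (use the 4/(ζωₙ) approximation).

Comparing s^2 + 1.2s + 16 to s^2 + 2ζωₙs + ωₙ²: ωₙ = 4 rad/s and ζ = 1.2/(2·4) = 0.15.
ζωₙ = 1.2/2 = 0.6, so t_s ≈ 4/(ζωₙ) = 4/0.6 ≈ 6.667 s.

t_s ≈ 6.667 s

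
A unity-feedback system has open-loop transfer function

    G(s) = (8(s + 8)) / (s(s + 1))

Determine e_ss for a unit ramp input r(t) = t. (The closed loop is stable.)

G(s) has one pole at the origin.
This is a Type 1 system. Kv = lim_{s→0} s·G(s) = 64/1.
e_ss = 1/Kv = 1/(64) = 1/64 ≈ 0.01562.

e_ss = 0.01562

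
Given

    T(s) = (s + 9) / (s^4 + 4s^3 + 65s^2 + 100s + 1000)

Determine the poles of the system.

The poles are the roots of the denominator s^4 + 4s^3 + 65s^2 + 100s + 1000 = 0.
No real roots exist; factor into two real quadratics: (s^2 + 25)(s^2 + 4s + 40) = 0.
Each quadratic gives a conjugate pair via the quadratic formula.

s = 5j, -5j, -2 + 6j, -2 - 6j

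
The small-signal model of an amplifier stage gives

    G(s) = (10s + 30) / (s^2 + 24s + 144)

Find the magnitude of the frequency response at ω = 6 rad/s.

Substitute s = j6: numerator = 30 + j60, denominator = 108 + j144.
|G(j6)| = |30 + j60| / |108 + j144| = 67.082 / 180 ≈ 0.3727.

|G(j6)| ≈ 0.3727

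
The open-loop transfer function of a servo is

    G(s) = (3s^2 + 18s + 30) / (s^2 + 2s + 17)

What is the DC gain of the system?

G(0) = 30/17 ≈ 1.765

Set s = 0: G(0) = (30) / (17) = 30/17.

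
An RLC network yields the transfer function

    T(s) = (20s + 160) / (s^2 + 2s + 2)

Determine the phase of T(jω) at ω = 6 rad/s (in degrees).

At s = j6: numerator = 160 + j120, denominator = -34 + j12.
∠T = ∠num − ∠den = 36.870° − (160.56°) = -123.7°.

∠T(j6) ≈ -123.7°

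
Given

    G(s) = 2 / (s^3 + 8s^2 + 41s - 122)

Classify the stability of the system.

unstable

The denominator s^3 + 8s^2 + 41s - 122 factors as (s^2 + 10s + 61)(s - 2), giving poles at s = -5 ± 6j, 2.
Since the pole(s) at s = 2 lie in the right half-plane, the system is unstable.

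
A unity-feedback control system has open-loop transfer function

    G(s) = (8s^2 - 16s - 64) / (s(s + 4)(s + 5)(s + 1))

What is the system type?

Type 1

The denominator has 1 factor of s at the origin (free integrator), so this is a Type 1 system.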